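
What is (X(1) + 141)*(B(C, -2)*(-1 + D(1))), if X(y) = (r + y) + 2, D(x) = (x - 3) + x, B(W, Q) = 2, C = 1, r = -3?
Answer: -564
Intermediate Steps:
D(x) = -3 + 2*x (D(x) = (-3 + x) + x = -3 + 2*x)
X(y) = -1 + y (X(y) = (-3 + y) + 2 = -1 + y)
(X(1) + 141)*(B(C, -2)*(-1 + D(1))) = ((-1 + 1) + 141)*(2*(-1 + (-3 + 2*1))) = (0 + 141)*(2*(-1 + (-3 + 2))) = 141*(2*(-1 - 1)) = 141*(2*(-2)) = 141*(-4) = -564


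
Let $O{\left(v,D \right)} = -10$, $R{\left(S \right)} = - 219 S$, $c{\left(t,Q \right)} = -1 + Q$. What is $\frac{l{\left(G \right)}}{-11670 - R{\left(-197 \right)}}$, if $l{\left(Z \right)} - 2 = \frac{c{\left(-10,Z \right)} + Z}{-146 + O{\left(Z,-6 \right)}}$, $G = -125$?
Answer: $- \frac{563}{8550828} \approx -6.5842 \cdot 10^{-5}$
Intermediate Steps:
$l{\left(Z \right)} = \frac{313}{156} - \frac{Z}{78}$ ($l{\left(Z \right)} = 2 + \frac{\left(-1 + Z\right) + Z}{-146 - 10} = 2 + \frac{-1 + 2 Z}{-156} = 2 + \left(-1 + 2 Z\right) \left(- \frac{1}{156}\right) = 2 - \left(- \frac{1}{156} + \frac{Z}{78}\right) = \frac{313}{156} - \frac{Z}{78}$)
$\frac{l{\left(G \right)}}{-11670 - R{\left(-197 \right)}} = \frac{\frac{313}{156} - - \frac{125}{78}}{-11670 - \left(-219\right) \left(-197\right)} = \frac{\frac{313}{156} + \frac{125}{78}}{-11670 - 43143} = \frac{563}{156 \left(-11670 - 43143\right)} = \frac{563}{156 \left(-54813\right)} = \frac{563}{156} \left(- \frac{1}{54813}\right) = - \frac{563}{8550828}$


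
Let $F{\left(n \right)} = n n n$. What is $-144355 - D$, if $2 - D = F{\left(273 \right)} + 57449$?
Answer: $20259509$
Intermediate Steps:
$F{\left(n \right)} = n^{3}$ ($F{\left(n \right)} = n^{2} n = n^{3}$)
$D = -20403864$ ($D = 2 - \left(273^{3} + 57449\right) = 2 - \left(20346417 + 57449\right) = 2 - 20403866 = -20403864$)
$-144355 - D = -144355 - -20403864 = -144355 + 20403864 = 20259509$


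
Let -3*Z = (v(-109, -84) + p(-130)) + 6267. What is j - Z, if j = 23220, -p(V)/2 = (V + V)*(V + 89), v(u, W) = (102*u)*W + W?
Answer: 988435/3 ≈ 3.2948e+5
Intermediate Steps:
v(u, W) = W + 102*W*u (v(u, W) = 102*W*u + W = W + 102*W*u)
p(V) = -4*V*(89 + V) (p(V) = -2*(V + V)*(V + 89) = -2*2*V*(89 + V) = -4*V*(89 + V))
Z = -918775/3 (Z = -((-84*(1 + 102*(-109)) - 4*(-130)*(89 - 130)) + 6267)/3 = -((-84*(1 - 11118) - 4*(-130)*(-41)) + 6267)/3 = -((-84*(-11117) - 21320) + 6267)/3 = -((933828 - 21320) + 6267)/3 = -(912508 + 6267)/3 = -⅓*918775 = -918775/3 ≈ -3.0626e+5)
j - Z = 23220 - 1*(-918775/3) = 23220 + 918775/3 = 988435/3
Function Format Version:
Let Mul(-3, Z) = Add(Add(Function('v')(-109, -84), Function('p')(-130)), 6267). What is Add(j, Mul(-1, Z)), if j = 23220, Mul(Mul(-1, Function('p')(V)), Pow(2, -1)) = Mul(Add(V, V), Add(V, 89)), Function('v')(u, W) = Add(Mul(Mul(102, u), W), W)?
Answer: Rational(988435, 3) ≈ 3.2948e+5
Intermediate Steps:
Function('v')(u, W) = Add(W, Mul(102, W, u)) (Function('v')(u, W) = Add(Mul(102, W, u), W) = Add(W, Mul(102, W, u)))
Function('p')(V) = Mul(-4, V, Add(89, V)) (Function('p')(V) = Mul(-2, Mul(Add(V, V), Add(V, 89))) = Mul(-2, Mul(Mul(2, V), Add(89, V))) = Mul(-2, Mul(2, V, Add(89, V))) = Mul(-4, V, Add(89, V)))
Z = Rational(-918775, 3) (Z = Mul(Rational(-1, 3), Add(Add(Mul(-84, Add(1, Mul(102, -109))), Mul(-4, -130, Add(89, -130))), 6267)) = Mul(Rational(-1, 3), Add(Add(Mul(-84, Add(1, -11118)), Mul(-4, -130, -41)), 6267)) = Mul(Rational(-1, 3), Add(Add(Mul(-84, -11117), -21320), 6267)) = Mul(Rational(-1, 3), Add(Add(933828, -21320), 6267)) = Mul(Rational(-1, 3), Add(912508, 6267)) = Mul(Rational(-1, 3), 918775) = Rational(-918775, 3) ≈ -3.0626e+5)
Add(j, Mul(-1, Z)) = Add(23220, Mul(-1, Rational(-918775, 3))) = Add(23220, Rational(918775, 3)) = Rational(988435, 3)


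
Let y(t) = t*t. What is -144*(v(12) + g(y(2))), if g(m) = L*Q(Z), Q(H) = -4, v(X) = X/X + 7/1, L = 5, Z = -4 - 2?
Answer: 1728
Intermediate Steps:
Z = -6
y(t) = t**2
v(X) = 8 (v(X) = 1 + 7*1 = 1 + 7 = 8)
g(m) = -20 (g(m) = 5*(-4) = -20)
-144*(v(12) + g(y(2))) = -144*(8 - 20) = -144*(-12) = 1728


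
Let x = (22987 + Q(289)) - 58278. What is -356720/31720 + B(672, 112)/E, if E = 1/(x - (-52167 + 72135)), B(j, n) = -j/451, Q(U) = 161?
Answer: 2258267830/27511 ≈ 82086.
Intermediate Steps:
B(j, n) = -j/451 (B(j, n) = -j*(1/451) = -j/451)
x = -35130 (x = (22987 + 161) - 58278 = 23148 - 58278 = -35130)
E = -1/55098 (E = 1/(-35130 - (-52167 + 72135)) = 1/(-35130 - 1*19968) = 1/(-35130 - 19968) = 1/(-55098) = -1/55098 ≈ -1.8149e-5)
-356720/31720 + B(672, 112)/E = -356720/31720 + (-1/451*672)/(-1/55098) = -356720*1/31720 - 672/451*(-55098) = -686/61 + 37025856/451 = 2258267830/27511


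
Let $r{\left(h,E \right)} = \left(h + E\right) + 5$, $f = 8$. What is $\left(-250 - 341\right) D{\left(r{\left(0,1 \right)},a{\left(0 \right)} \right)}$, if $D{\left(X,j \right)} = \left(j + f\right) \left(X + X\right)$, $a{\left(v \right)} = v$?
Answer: $-56736$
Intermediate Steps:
$r{\left(h,E \right)} = 5 + E + h$ ($r{\left(h,E \right)} = \left(E + h\right) + 5 = 5 + E + h$)
$D{\left(X,j \right)} = 2 X \left(8 + j\right)$ ($D{\left(X,j \right)} = \left(j + 8\right) \left(X + X\right) = \left(8 + j\right) 2 X = 2 X \left(8 + j\right)$)
$\left(-250 - 341\right) D{\left(r{\left(0,1 \right)},a{\left(0 \right)} \right)} = \left(-250 - 341\right) 2 \left(5 + 1 + 0\right) \left(8 + 0\right) = - 591 \cdot 2 \cdot 6 \cdot 8 = \left(-591\right) 96 = -56736$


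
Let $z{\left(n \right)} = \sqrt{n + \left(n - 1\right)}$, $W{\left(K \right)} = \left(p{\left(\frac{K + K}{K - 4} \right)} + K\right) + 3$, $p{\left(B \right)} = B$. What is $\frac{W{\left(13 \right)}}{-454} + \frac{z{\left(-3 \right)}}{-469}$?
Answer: $- \frac{85}{2043} - \frac{i \sqrt{7}}{469} \approx -0.041605 - 0.0056413 i$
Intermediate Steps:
$W{\left(K \right)} = 3 + K + \frac{2 K}{-4 + K}$ ($W{\left(K \right)} = \left(\frac{K + K}{K - 4} + K\right) + 3 = \left(\frac{2 K}{-4 + K} + K\right) + 3 = \left(K + \frac{2 K}{-4 + K}\right) + 3 = 3 + K + \frac{2 K}{-4 + K}$)
$z{\left(n \right)} = \sqrt{-1 + 2 n}$ ($z{\left(n \right)} = \sqrt{n + \left(-1 + n\right)} = \sqrt{-1 + 2 n}$)
$\frac{W{\left(13 \right)}}{-454} + \frac{z{\left(-3 \right)}}{-469} = \frac{\frac{1}{-4 + 13} \left(-12 + 13 + 13^{2}\right)}{-454} + \frac{\sqrt{-1 + 2 \left(-3\right)}}{-469} = \frac{-12 + 13 + 169}{9} \left(- \frac{1}{454}\right) + \sqrt{-1 - 6} \left(- \frac{1}{469}\right) = \frac{1}{9} \cdot 170 \left(- \frac{1}{454}\right) + \sqrt{-7} \left(- \frac{1}{469}\right) = \frac{170}{9} \left(- \frac{1}{454}\right) + i \sqrt{7} \left(- \frac{1}{469}\right) = - \frac{85}{2043} - \frac{i \sqrt{7}}{469}$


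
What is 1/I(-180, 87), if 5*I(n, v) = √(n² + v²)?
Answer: 5*√4441/13323 ≈ 0.025010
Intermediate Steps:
I(n, v) = √(n² + v²)/5
1/I(-180, 87) = 1/(√((-180)² + 87²)/5) = 1/(√(32400 + 7569)/5) = 1/(√39969/5) = 1/((3*√4441)/5) = 1/(3*√4441/5) = 5*√4441/13323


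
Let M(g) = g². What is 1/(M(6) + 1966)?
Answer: 1/2002 ≈ 0.00049950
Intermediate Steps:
1/(M(6) + 1966) = 1/(6² + 1966) = 1/(36 + 1966) = 1/2002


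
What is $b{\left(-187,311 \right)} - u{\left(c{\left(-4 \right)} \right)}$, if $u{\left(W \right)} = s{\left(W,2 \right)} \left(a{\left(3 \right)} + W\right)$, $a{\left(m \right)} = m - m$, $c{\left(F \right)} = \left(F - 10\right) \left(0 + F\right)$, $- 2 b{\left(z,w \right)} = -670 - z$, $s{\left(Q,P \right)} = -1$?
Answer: $\frac{595}{2} \approx 297.5$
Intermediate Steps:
$b{\left(z,w \right)} = 335 + \frac{z}{2}$ ($b{\left(z,w \right)} = - \frac{-670 - z}{2} = 335 + \frac{z}{2}$)
$c{\left(F \right)} = F \left(-10 + F\right)$ ($c{\left(F \right)} = \left(-10 + F\right) F = F \left(-10 + F\right)$)
$a{\left(m \right)} = 0$
$u{\left(W \right)} = - W$ ($u{\left(W \right)} = - (0 + W) = - W$)
$b{\left(-187,311 \right)} - u{\left(c{\left(-4 \right)} \right)} = \left(335 + \frac{1}{2} \left(-187\right)\right) - - \left(-4\right) \left(-10 - 4\right) = \left(335 - \frac{187}{2}\right) - - \left(-4\right) \left(-14\right) = \frac{483}{2} - \left(-1\right) 56 = \frac{483}{2} - -56 = \frac{483}{2} + 56 = \frac{595}{2}$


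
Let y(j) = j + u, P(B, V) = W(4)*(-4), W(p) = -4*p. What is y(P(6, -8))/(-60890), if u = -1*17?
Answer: -47/60890 ≈ -0.00077188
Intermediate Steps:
P(B, V) = 64 (P(B, V) = -4*4*(-4) = -16*(-4) = 64)
u = -17
y(j) = -17 + j (y(j) = j - 17 = -17 + j)
y(P(6, -8))/(-60890) = (-17 + 64)/(-60890) = 47*(-1/60890) = -47/60890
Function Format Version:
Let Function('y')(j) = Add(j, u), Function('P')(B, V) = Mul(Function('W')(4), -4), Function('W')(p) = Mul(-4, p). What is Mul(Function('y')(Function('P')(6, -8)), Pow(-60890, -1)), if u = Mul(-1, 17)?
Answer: Rational(-47, 60890) ≈ -0.00077188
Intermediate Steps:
Function('P')(B, V) = 64 (Function('P')(B, V) = Mul(Mul(-4, 4), -4) = Mul(-16, -4) = 64)
u = -17
Function('y')(j) = Add(-17, j) (Function('y')(j) = Add(j, -17) = Add(-17, j))
Mul(Function('y')(Function('P')(6, -8)), Pow(-60890, -1)) = Mul(Add(-17, 64), Pow(-60890, -1)) = Mul(47, Rational(-1, 60890)) = Rational(-47, 60890)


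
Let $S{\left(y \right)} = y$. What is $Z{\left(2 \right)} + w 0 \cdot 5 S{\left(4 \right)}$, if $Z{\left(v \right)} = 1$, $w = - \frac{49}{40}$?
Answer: $1$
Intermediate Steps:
$w = - \frac{49}{40}$ ($w = \left(-49\right) \frac{1}{40} = - \frac{49}{40} \approx -1.225$)
$Z{\left(2 \right)} + w 0 \cdot 5 S{\left(4 \right)} = 1 - \frac{49 \cdot 0 \cdot 5 \cdot 4}{40} = 1 - \frac{49 \cdot 0 \cdot 4}{40} = 1 - 0 = 1 + 0 = 1$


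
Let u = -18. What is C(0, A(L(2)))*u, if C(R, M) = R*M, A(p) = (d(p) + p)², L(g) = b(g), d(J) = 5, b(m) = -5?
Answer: 0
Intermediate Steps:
L(g) = -5
A(p) = (5 + p)²
C(R, M) = M*R
C(0, A(L(2)))*u = ((5 - 5)²*0)*(-18) = (0²*0)*(-18) = (0*0)*(-18) = 0*(-18) = 0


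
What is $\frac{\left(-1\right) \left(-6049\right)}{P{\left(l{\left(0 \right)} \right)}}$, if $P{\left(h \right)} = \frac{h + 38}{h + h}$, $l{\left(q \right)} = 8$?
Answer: $2104$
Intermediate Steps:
$P{\left(h \right)} = \frac{38 + h}{2 h}$
$\frac{\left(-1\right) \left(-6049\right)}{P{\left(l{\left(0 \right)} \right)}} = \frac{\left(-1\right) \left(-6049\right)}{\frac{1}{2} \cdot \frac{1}{8} \left(38 + 8\right)} = \frac{6049}{\frac{1}{2} \cdot \frac{1}{8} \cdot 46} = \frac{6049}{\frac{23}{8}} = 6049 \cdot \frac{8}{23} = 2104$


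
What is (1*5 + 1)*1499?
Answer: 8994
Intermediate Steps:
(1*5 + 1)*1499 = (5 + 1)*1499 = 6*1499 = 8994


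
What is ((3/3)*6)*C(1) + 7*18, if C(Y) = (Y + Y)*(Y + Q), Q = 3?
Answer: 174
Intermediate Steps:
C(Y) = 2*Y*(3 + Y) (C(Y) = (Y + Y)*(Y + 3) = (2*Y)*(3 + Y) = 2*Y*(3 + Y))
((3/3)*6)*C(1) + 7*18 = ((3/3)*6)*(2*1*(3 + 1)) + 7*18 = ((3*(1/3))*6)*(2*1*4) + 126 = (1*6)*8 + 126 = 6*8 + 126 = 48 + 126 = 174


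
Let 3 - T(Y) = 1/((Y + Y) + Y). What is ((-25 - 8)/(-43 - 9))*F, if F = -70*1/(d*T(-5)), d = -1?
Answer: 17325/1196 ≈ 14.486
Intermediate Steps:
T(Y) = 3 - 1/(3*Y) (T(Y) = 3 - 1/((Y + Y) + Y) = 3 - 1/(2*Y + Y) = 3 - 1/(3*Y))
F = 525/23 (F = -70*(-1/(3 - ⅓/(-5))) = -70*(-1/(3 - ⅓*(-⅕))) = -70*(-1/(3 + 1/15)) = -70/((46/15)*(-1)) = -70/(-46/15) = -70*(-15/46) = 525/23 ≈ 22.826)
((-25 - 8)/(-43 - 9))*F = ((-25 - 8)/(-43 - 9))*(525/23) = -33/(-52)*(525/23) = -33*(-1/52)*(525/23) = (33/52)*(525/23) = 17325/1196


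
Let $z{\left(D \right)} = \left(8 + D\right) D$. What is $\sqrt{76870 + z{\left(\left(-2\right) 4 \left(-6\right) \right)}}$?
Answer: $\sqrt{79558} \approx 282.06$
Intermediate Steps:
$z{\left(D \right)} = D \left(8 + D\right)$
$\sqrt{76870 + z{\left(\left(-2\right) 4 \left(-6\right) \right)}} = \sqrt{76870 + \left(-2\right) 4 \left(-6\right) \left(8 + \left(-2\right) 4 \left(-6\right)\right)} = \sqrt{76870 + \left(-8\right) \left(-6\right) \left(8 - -48\right)} = \sqrt{76870 + 48 \left(8 + 48\right)} = \sqrt{76870 + 48 \cdot 56} = \sqrt{76870 + 2688} = \sqrt{79558}$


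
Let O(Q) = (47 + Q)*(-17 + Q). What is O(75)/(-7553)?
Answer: -7076/7553 ≈ -0.93685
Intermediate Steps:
O(Q) = (-17 + Q)*(47 + Q)
O(75)/(-7553) = (-799 + 75**2 + 30*75)/(-7553) = (-799 + 5625 + 2250)*(-1/7553) = 7076*(-1/7553) = -7076/7553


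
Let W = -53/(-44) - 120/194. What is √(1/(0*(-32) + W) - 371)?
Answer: I*√2309931103/2501 ≈ 19.217*I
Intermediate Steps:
W = 2501/4268 (W = -53*(-1/44) - 120*1/194 = 53/44 - 60/97 = 2501/4268 ≈ 0.58599)
√(1/(0*(-32) + W) - 371) = √(1/(0*(-32) + 2501/4268) - 371) = √(1/(0 + 2501/4268) - 371) = √(1/(2501/4268) - 371) = √(4268/2501 - 371) = √(-923603/2501) = I*√2309931103/2501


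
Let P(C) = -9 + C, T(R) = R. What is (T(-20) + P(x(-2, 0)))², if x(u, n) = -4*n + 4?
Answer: 625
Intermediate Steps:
x(u, n) = 4 - 4*n
(T(-20) + P(x(-2, 0)))² = (-20 + (-9 + (4 - 4*0)))² = (-20 + (-9 + (4 + 0)))² = (-20 + (-9 + 4))² = (-20 - 5)² = (-25)² = 625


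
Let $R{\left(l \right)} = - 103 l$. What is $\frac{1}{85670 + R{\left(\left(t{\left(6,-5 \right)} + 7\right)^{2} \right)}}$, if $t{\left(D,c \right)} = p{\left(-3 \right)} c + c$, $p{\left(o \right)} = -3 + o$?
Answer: $- \frac{1}{19802} \approx -5.05 \cdot 10^{-5}$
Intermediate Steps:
$t{\left(D,c \right)} = - 5 c$ ($t{\left(D,c \right)} = \left(-3 - 3\right) c + c = - 6 c + c = - 5 c$)
$\frac{1}{85670 + R{\left(\left(t{\left(6,-5 \right)} + 7\right)^{2} \right)}} = \frac{1}{85670 - 103 \left(\left(-5\right) \left(-5\right) + 7\right)^{2}} = \frac{1}{85670 - 103 \left(25 + 7\right)^{2}} = \frac{1}{85670 - 103 \cdot 32^{2}} = \frac{1}{85670 - 105472} = \frac{1}{-19802} = - \frac{1}{19802}$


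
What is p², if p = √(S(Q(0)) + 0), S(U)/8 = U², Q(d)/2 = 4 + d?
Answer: 512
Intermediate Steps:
Q(d) = 8 + 2*d (Q(d) = 2*(4 + d) = 8 + 2*d)
S(U) = 8*U²
p = 16*√2 (p = √(8*(8 + 2*0)² + 0) = √(8*(8 + 0)² + 0) = √(8*8² + 0) = √(8*64 + 0) = √(512 + 0) = √512 = 16*√2 ≈ 22.627)
p² = (16*√2)² = 512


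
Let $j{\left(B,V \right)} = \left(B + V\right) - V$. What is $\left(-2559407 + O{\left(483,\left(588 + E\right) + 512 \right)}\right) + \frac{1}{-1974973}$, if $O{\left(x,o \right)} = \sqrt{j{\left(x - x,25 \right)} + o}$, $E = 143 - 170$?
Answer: $- \frac{5054759721012}{1974973} + \sqrt{1073} \approx -2.5594 \cdot 10^{6}$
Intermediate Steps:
$E = -27$ ($E = 143 - 170 = -27$)
$j{\left(B,V \right)} = B$
$O{\left(x,o \right)} = \sqrt{o}$ ($O{\left(x,o \right)} = \sqrt{\left(x - x\right) + o} = \sqrt{0 + o} = \sqrt{o}$)
$\left(-2559407 + O{\left(483,\left(588 + E\right) + 512 \right)}\right) + \frac{1}{-1974973} = \left(-2559407 + \sqrt{\left(588 - 27\right) + 512}\right) + \frac{1}{-1974973} = \left(-2559407 + \sqrt{561 + 512}\right) - \frac{1}{1974973} = \left(-2559407 + \sqrt{1073}\right) - \frac{1}{1974973} = - \frac{5054759721012}{1974973} + \sqrt{1073}$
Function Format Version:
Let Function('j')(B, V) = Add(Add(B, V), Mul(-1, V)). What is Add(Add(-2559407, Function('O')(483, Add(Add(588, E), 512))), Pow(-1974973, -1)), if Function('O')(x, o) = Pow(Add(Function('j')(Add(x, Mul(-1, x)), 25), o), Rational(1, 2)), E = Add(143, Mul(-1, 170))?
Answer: Add(Rational(-5054759721012, 1974973), Pow(1073, Rational(1, 2))) ≈ -2.5594e+6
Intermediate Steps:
E = -27 (E = Add(143, -170) = -27)
Function('j')(B, V) = B
Function('O')(x, o) = Pow(o, Rational(1, 2)) (Function('O')(x, o) = Pow(Add(Add(x, Mul(-1, x)), o), Rational(1, 2)) = Pow(Add(0, o), Rational(1, 2)) = Pow(o, Rational(1, 2)))
Add(Add(-2559407, Function('O')(483, Add(Add(588, E), 512))), Pow(-1974973, -1)) = Add(Add(-2559407, Pow(Add(Add(588, -27), 512), Rational(1, 2))), Pow(-1974973, -1)) = Add(Add(-2559407, Pow(Add(561, 512), Rational(1, 2))), Rational(-1, 1974973)) = Add(Add(-2559407, Pow(1073, Rational(1, 2))), Rational(-1, 1974973)) = Add(Rational(-5054759721012, 1974973), Pow(1073, Rational(1, 2)))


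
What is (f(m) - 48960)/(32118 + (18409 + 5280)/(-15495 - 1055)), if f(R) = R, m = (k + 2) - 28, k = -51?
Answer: -811562350/531529211 ≈ -1.5268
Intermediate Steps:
m = -77 (m = (-51 + 2) - 28 = -49 - 28 = -77)
(f(m) - 48960)/(32118 + (18409 + 5280)/(-15495 - 1055)) = (-77 - 48960)/(32118 + (18409 + 5280)/(-15495 - 1055)) = -49037/(32118 + 23689/(-16550)) = -49037/(32118 + 23689*(-1/16550)) = -49037/(32118 - 23689/16550) = -49037/531529211/16550 = -49037*16550/531529211 = -811562350/531529211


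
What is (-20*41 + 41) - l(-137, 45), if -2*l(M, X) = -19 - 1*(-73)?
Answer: -752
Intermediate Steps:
l(M, X) = -27 (l(M, X) = -(-19 - 1*(-73))/2 = -(-19 + 73)/2 = -1/2*54 = -27)
(-20*41 + 41) - l(-137, 45) = (-20*41 + 41) - 1*(-27) = (-820 + 41) + 27 = -779 + 27 = -752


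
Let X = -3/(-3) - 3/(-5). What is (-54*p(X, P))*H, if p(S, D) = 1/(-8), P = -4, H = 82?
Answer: 1107/2 ≈ 553.50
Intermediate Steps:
X = 8/5 (X = -3*(-⅓) - 3*(-⅕) = 1 + ⅗ = 8/5 ≈ 1.6000)
p(S, D) = -⅛
(-54*p(X, P))*H = -54*(-⅛)*82 = (27/4)*82 = 1107/2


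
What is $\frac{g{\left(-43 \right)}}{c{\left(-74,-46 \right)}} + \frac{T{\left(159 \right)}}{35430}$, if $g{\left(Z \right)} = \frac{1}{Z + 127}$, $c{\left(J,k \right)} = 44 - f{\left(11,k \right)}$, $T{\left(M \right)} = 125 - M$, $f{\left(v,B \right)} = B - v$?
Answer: $- \frac{14057}{16699340} \approx -0.00084177$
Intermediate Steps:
$c{\left(J,k \right)} = 55 - k$ ($c{\left(J,k \right)} = 44 - \left(k - 11\right) = 44 - \left(-11 + k\right) = 55 - k$)
$g{\left(Z \right)} = \frac{1}{127 + Z}$
$\frac{g{\left(-43 \right)}}{c{\left(-74,-46 \right)}} + \frac{T{\left(159 \right)}}{35430} = \frac{1}{\left(127 - 43\right) \left(55 - -46\right)} + \frac{125 - 159}{35430} = \frac{1}{84 \left(55 + 46\right)} + \left(125 - 159\right) \frac{1}{35430} = \frac{1}{84 \cdot 101} - \frac{17}{17715} = \frac{1}{84} \cdot \frac{1}{101} - \frac{17}{17715} = \frac{1}{8484} - \frac{17}{17715} = - \frac{14057}{16699340}$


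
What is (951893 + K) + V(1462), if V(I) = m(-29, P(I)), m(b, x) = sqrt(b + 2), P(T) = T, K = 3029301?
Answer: 3981194 + 3*I*sqrt(3) ≈ 3.9812e+6 + 5.1962*I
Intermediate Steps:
m(b, x) = sqrt(2 + b)
V(I) = 3*I*sqrt(3) (V(I) = sqrt(2 - 29) = sqrt(-27) = 3*I*sqrt(3))
(951893 + K) + V(1462) = (951893 + 3029301) + 3*I*sqrt(3) = 3981194 + 3*I*sqrt(3)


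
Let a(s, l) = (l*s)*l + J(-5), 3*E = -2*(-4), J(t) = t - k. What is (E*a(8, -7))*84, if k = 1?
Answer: 86464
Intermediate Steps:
J(t) = -1 + t (J(t) = t - 1*1 = t - 1 = -1 + t)
E = 8/3 (E = (-2*(-4))/3 = (⅓)*8 = 8/3 ≈ 2.6667)
a(s, l) = -6 + s*l² (a(s, l) = (l*s)*l + (-1 - 5) = s*l² - 6 = -6 + s*l²)
(E*a(8, -7))*84 = (8*(-6 + 8*(-7)²)/3)*84 = (8*(-6 + 8*49)/3)*84 = (8*(-6 + 392)/3)*84 = ((8/3)*386)*84 = (3088/3)*84 = 86464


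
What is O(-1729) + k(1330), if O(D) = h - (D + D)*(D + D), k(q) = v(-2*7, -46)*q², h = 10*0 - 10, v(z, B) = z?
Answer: -36722374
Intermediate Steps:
h = -10 (h = 0 - 10 = -10)
k(q) = -14*q² (k(q) = (-2*7)*q² = -14*q²)
O(D) = -10 - 4*D² (O(D) = -10 - (D + D)*(D + D) = -10 - 2*D*2*D = -10 - 4*D²)
O(-1729) + k(1330) = (-10 - 4*(-1729)²) - 14*1330² = (-10 - 4*2989441) - 14*1768900 = (-10 - 11957764) - 24764600 = -11957774 - 24764600 = -36722374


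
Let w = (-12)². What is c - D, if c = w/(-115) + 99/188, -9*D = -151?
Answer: -3405803/194580 ≈ -17.503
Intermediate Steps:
D = 151/9 (D = -⅑*(-151) = 151/9 ≈ 16.778)
w = 144
c = -15687/21620 (c = 144/(-115) + 99/188 = 144*(-1/115) + 99*(1/188) = -144/115 + 99/188 = -15687/21620 ≈ -0.72558)
c - D = -15687/21620 - 1*151/9 = -15687/21620 - 151/9 = -3405803/194580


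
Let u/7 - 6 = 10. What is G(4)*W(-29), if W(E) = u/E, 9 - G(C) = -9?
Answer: -2016/29 ≈ -69.517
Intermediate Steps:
u = 112 (u = 42 + 7*10 = 42 + 70 = 112)
G(C) = 18 (G(C) = 9 - 1*(-9) = 9 + 9 = 18)
W(E) = 112/E
G(4)*W(-29) = 18*(112/(-29)) = 18*(112*(-1/29)) = 18*(-112/29) = -2016/29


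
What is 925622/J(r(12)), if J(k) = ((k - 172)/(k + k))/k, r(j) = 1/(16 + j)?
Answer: -462811/33705 ≈ -13.731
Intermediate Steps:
J(k) = (-172 + k)/(2*k²) (J(k) = ((-172 + k)/((2*k)))/k = ((-172 + k)*(1/(2*k)))/k = ((-172 + k)/(2*k))/k = (-172 + k)/(2*k²))
925622/J(r(12)) = 925622/(((-172 + 1/(16 + 12))/(2*(1/(16 + 12))²))) = 925622/(((-172 + 1/28)/(2*(1/28)²))) = 925622/(((-172 + 1/28)/(2*28⁻²))) = 925622/(((½)*784*(-4815/28))) = 925622/(-67410) = 925622*(-1/67410) = -462811/33705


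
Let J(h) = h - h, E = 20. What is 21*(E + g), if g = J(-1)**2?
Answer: 420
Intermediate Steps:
J(h) = 0
g = 0 (g = 0**2 = 0)
21*(E + g) = 21*(20 + 0) = 21*20 = 420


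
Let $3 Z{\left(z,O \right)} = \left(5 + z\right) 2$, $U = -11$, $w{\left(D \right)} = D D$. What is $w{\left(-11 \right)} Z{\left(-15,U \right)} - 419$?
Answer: $- \frac{3677}{3} \approx -1225.7$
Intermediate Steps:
$w{\left(D \right)} = D^{2}$
$Z{\left(z,O \right)} = \frac{10}{3} + \frac{2 z}{3}$ ($Z{\left(z,O \right)} = \frac{\left(5 + z\right) 2}{3} = \frac{10 + 2 z}{3} = \frac{10}{3} + \frac{2 z}{3}$)
$w{\left(-11 \right)} Z{\left(-15,U \right)} - 419 = \left(-11\right)^{2} \left(\frac{10}{3} + \frac{2}{3} \left(-15\right)\right) - 419 = 121 \left(\frac{10}{3} - 10\right) - 419 = 121 \left(- \frac{20}{3}\right) - 419 = - \frac{2420}{3} - 419 = - \frac{3677}{3}$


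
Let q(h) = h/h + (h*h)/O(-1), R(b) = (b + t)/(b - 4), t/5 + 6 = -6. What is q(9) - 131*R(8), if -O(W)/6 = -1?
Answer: 3435/2 ≈ 1717.5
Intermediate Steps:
t = -60 (t = -30 + 5*(-6) = -30 - 30 = -60)
O(W) = 6 (O(W) = -6*(-1) = 6)
R(b) = (-60 + b)/(-4 + b) (R(b) = (b - 60)/(b - 4) = (-60 + b)/(-4 + b))
q(h) = 1 + h²/6 (q(h) = h/h + (h*h)/6 = 1 + h²*(⅙) = 1 + h²/6)
q(9) - 131*R(8) = (1 + (⅙)*9²) - 131*(-60 + 8)/(-4 + 8) = (1 + (⅙)*81) - 131*(-52)/4 = (1 + 27/2) - 131*(-52)/4 = 29/2 - 131*(-13) = 29/2 + 1703 = 3435/2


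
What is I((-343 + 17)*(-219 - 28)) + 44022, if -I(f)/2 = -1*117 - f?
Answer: 205300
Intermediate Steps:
I(f) = 234 + 2*f (I(f) = -2*(-1*117 - f) = -2*(-117 - f) = 234 + 2*f)
I((-343 + 17)*(-219 - 28)) + 44022 = (234 + 2*((-343 + 17)*(-219 - 28))) + 44022 = (234 + 2*(-326*(-247))) + 44022 = (234 + 2*80522) + 44022 = (234 + 161044) + 44022 = 161278 + 44022 = 205300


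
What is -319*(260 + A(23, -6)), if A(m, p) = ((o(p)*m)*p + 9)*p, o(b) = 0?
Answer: -65714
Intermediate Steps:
A(m, p) = 9*p (A(m, p) = ((0*m)*p + 9)*p = (0*p + 9)*p = (0 + 9)*p = 9*p)
-319*(260 + A(23, -6)) = -319*(260 + 9*(-6)) = -319*(260 - 54) = -319*206 = -65714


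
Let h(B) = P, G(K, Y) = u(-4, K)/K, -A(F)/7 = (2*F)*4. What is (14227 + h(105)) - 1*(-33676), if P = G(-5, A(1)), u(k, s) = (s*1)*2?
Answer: 47905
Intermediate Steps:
u(k, s) = 2*s (u(k, s) = s*2 = 2*s)
A(F) = -56*F (A(F) = -7*2*F*4 = -56*F)
G(K, Y) = 2 (G(K, Y) = (2*K)/K = 2)
P = 2
h(B) = 2
(14227 + h(105)) - 1*(-33676) = (14227 + 2) - 1*(-33676) = 14229 + 33676 = 47905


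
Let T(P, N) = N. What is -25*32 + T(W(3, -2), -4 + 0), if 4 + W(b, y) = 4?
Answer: -804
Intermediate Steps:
W(b, y) = 0 (W(b, y) = -4 + 4 = 0)
-25*32 + T(W(3, -2), -4 + 0) = -25*32 + (-4 + 0) = -800 - 4 = -804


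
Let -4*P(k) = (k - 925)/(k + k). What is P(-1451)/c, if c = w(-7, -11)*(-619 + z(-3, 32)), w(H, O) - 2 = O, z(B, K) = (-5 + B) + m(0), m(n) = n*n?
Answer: -1/27569 ≈ -3.6273e-5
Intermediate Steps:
m(n) = n²
z(B, K) = -5 + B (z(B, K) = (-5 + B) + 0² = (-5 + B) + 0 = -5 + B)
w(H, O) = 2 + O
P(k) = -(-925 + k)/(8*k) (P(k) = -(k - 925)/(4*(k + k)) = -(-925 + k)/(4*(2*k)) = -(-925 + k)*1/(2*k)/4 = -(-925 + k)/(8*k))
c = 5643 (c = (2 - 11)*(-619 + (-5 - 3)) = -9*(-619 - 8) = -9*(-627) = 5643)
P(-1451)/c = ((⅛)*(925 - 1*(-1451))/(-1451))/5643 = ((⅛)*(-1/1451)*(925 + 1451))*(1/5643) = ((⅛)*(-1/1451)*2376)*(1/5643) = -297/1451*1/5643 = -1/27569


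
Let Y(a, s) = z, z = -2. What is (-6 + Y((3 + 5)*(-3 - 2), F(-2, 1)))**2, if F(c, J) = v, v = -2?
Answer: 64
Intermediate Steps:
F(c, J) = -2
Y(a, s) = -2
(-6 + Y((3 + 5)*(-3 - 2), F(-2, 1)))**2 = (-6 - 2)**2 = (-8)**2 = 64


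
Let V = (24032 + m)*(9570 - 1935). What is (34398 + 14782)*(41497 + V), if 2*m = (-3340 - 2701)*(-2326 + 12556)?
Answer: -11593486555869440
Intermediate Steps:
m = -30899715 (m = ((-3340 - 2701)*(-2326 + 12556))/2 = (-6041*10230)/2 = (1/2)*(-61799430) = -30899715)
V = -235735839705 (V = (24032 - 30899715)*(9570 - 1935) = -30875683*7635 = -235735839705)
(34398 + 14782)*(41497 + V) = (34398 + 14782)*(41497 - 235735839705) = 49180*(-235735798208) = -11593486555869440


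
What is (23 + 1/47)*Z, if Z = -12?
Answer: -12984/47 ≈ -276.26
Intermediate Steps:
(23 + 1/47)*Z = (23 + 1/47)*(-12) = (1082/47)*(-12) = -12984/47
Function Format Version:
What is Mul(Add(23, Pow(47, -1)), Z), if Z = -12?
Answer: Rational(-12984, 47) ≈ -276.26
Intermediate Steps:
Mul(Add(23, Pow(47, -1)), Z) = Mul(Add(23, Pow(47, -1)), -12) = Mul(Add(23, Rational(1, 47)), -12) = Mul(Rational(1082, 47), -12) = Rational(-12984, 47)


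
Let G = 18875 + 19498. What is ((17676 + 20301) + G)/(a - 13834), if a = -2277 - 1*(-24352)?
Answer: 25450/2747 ≈ 9.2646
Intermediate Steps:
a = 22075 (a = -2277 + 24352 = 22075)
G = 38373
((17676 + 20301) + G)/(a - 13834) = ((17676 + 20301) + 38373)/(22075 - 13834) = (37977 + 38373)/8241 = 76350*(1/8241) = 25450/2747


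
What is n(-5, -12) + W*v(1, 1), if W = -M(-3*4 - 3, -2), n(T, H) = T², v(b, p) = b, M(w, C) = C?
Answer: 27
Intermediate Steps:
W = 2 (W = -1*(-2) = 2)
n(-5, -12) + W*v(1, 1) = (-5)² + 2*1 = 25 + 2 = 27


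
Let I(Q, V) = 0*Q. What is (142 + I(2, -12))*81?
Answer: 11502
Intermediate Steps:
I(Q, V) = 0
(142 + I(2, -12))*81 = (142 + 0)*81 = 142*81 = 11502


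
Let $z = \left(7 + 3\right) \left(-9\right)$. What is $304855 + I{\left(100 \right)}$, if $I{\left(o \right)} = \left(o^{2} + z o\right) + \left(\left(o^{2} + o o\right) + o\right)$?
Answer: $325955$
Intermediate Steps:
$z = -90$ ($z = 10 \left(-9\right) = -90$)
$I{\left(o \right)} = - 89 o + 3 o^{2}$ ($I{\left(o \right)} = \left(o^{2} - 90 o\right) + \left(\left(o^{2} + o o\right) + o\right) = \left(o^{2} - 90 o\right) + \left(\left(o^{2} + o^{2}\right) + o\right) = \left(o^{2} - 90 o\right) + \left(2 o^{2} + o\right) = \left(o^{2} - 90 o\right) + \left(o + 2 o^{2}\right) = - 89 o + 3 o^{2}$)
$304855 + I{\left(100 \right)} = 304855 + 100 \left(-89 + 3 \cdot 100\right) = 304855 + 100 \left(-89 + 300\right) = 304855 + 100 \cdot 211 = 304855 + 21100 = 325955$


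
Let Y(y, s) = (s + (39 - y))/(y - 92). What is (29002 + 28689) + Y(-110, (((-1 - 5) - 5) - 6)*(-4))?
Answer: 11653365/202 ≈ 57690.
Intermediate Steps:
Y(y, s) = (39 + s - y)/(-92 + y)
(29002 + 28689) + Y(-110, (((-1 - 5) - 5) - 6)*(-4)) = (29002 + 28689) + (39 + (((-1 - 5) - 5) - 6)*(-4) - 1*(-110))/(-92 - 110) = 57691 + (39 + ((-6 - 5) - 6)*(-4) + 110)/(-202) = 57691 - (39 + (-11 - 6)*(-4) + 110)/202 = 57691 - (39 - 17*(-4) + 110)/202 = 57691 - (39 + 68 + 110)/202 = 57691 - 1/202*217 = 57691 - 217/202 = 11653365/202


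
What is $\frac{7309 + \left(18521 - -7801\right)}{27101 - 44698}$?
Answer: $- \frac{33631}{17597} \approx -1.9112$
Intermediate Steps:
$\frac{7309 + \left(18521 - -7801\right)}{27101 - 44698} = \frac{7309 + \left(18521 + 7801\right)}{-17597} = \left(7309 + 26322\right) \left(- \frac{1}{17597}\right) = 33631 \left(- \frac{1}{17597}\right) = - \frac{33631}{17597}$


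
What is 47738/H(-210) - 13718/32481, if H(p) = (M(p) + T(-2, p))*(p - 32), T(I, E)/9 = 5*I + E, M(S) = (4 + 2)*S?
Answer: -6313739/17467560 ≈ -0.36145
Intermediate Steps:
M(S) = 6*S
T(I, E) = 9*E + 45*I (T(I, E) = 9*(5*I + E) = 9*(E + 5*I) = 9*E + 45*I)
H(p) = (-90 + 15*p)*(-32 + p) (H(p) = (6*p + (9*p + 45*(-2)))*(p - 32) = (6*p + (9*p - 90))*(-32 + p) = (6*p + (-90 + 9*p))*(-32 + p) = (-90 + 15*p)*(-32 + p))
47738/H(-210) - 13718/32481 = 47738/(2880 - 570*(-210) + 15*(-210)²) - 13718/32481 = 47738/(2880 + 119700 + 15*44100) - 13718*1/32481 = 47738/(2880 + 119700 + 661500) - 13718/32481 = 47738/784080 - 13718/32481 = 47738*(1/784080) - 13718/32481 = 23869/392040 - 13718/32481 = -6313739/17467560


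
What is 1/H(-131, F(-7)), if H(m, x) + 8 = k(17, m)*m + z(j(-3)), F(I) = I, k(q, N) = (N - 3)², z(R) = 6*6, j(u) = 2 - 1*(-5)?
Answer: -1/2352208 ≈ -4.2513e-7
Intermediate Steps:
j(u) = 7 (j(u) = 2 + 5 = 7)
z(R) = 36
k(q, N) = (-3 + N)²
H(m, x) = 28 + m*(-3 + m)² (H(m, x) = -8 + ((-3 + m)²*m + 36) = -8 + (m*(-3 + m)² + 36) = -8 + (36 + m*(-3 + m)²) = 28 + m*(-3 + m)²)
1/H(-131, F(-7)) = 1/(28 - 131*(-3 - 131)²) = 1/(28 - 131*(-134)²) = 1/(28 - 131*17956) = 1/(28 - 2352236) = 1/(-2352208) = -1/2352208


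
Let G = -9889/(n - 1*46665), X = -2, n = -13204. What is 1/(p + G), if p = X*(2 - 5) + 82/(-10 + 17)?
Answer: 419083/7492979 ≈ 0.055930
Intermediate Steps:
p = 124/7 (p = -2*(2 - 5) + 82/(-10 + 17) = -2*(-3) + 82/7 = 6 + (1/7)*82 = 6 + 82/7 = 124/7 ≈ 17.714)
G = 9889/59869 (G = -9889/(-13204 - 1*46665) = -9889/(-13204 - 46665) = -9889/(-59869) = -9889*(-1/59869) = 9889/59869 ≈ 0.16518)
1/(p + G) = 1/(124/7 + 9889/59869) = 1/(7492979/419083) = 419083/7492979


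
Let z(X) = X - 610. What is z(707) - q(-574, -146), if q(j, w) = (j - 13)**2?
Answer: -344472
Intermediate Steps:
q(j, w) = (-13 + j)**2
z(X) = -610 + X
z(707) - q(-574, -146) = (-610 + 707) - (-13 - 574)**2 = 97 - 1*(-587)**2 = 97 - 1*344569 = 97 - 344569 = -344472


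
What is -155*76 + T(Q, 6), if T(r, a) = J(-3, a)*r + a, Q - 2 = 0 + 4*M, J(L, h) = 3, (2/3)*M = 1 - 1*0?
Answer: -11750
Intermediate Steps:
M = 3/2 (M = 3*(1 - 1*0)/2 = 3*(1 + 0)/2 = (3/2)*1 = 3/2 ≈ 1.5000)
Q = 8 (Q = 2 + (0 + 4*(3/2)) = 2 + (0 + 6) = 2 + 6 = 8)
T(r, a) = a + 3*r (T(r, a) = 3*r + a = a + 3*r)
-155*76 + T(Q, 6) = -155*76 + (6 + 3*8) = -11780 + (6 + 24) = -11780 + 30 = -11750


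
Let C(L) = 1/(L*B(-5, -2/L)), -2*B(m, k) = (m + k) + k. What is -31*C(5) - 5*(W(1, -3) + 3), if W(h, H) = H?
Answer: -62/29 ≈ -2.1379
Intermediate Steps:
B(m, k) = -k - m/2 (B(m, k) = -((m + k) + k)/2 = -((k + m) + k)/2 = -(m + 2*k)/2 = -k - m/2)
C(L) = 1/(L*(5/2 + 2/L)) (C(L) = 1/(L*(-(-2)/L - ½*(-5))) = 1/(L*(2/L + 5/2)) = 1/(L*(5/2 + 2/L)))
-31*C(5) - 5*(W(1, -3) + 3) = -62/(4 + 5*5) - 5*(-3 + 3) = -62/(4 + 25) - 5*0 = -62/29 + 0 = -62/29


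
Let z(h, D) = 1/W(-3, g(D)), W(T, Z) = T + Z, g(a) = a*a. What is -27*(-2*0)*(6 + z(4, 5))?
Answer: 0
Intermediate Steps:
g(a) = a**2
z(h, D) = 1/(-3 + D**2)
-27*(-2*0)*(6 + z(4, 5)) = -27*(-2*0)*(6 + 1/(-3 + 5**2)) = -0*(6 + 1/(-3 + 25)) = -0*(6 + 1/22) = -0*133/22 = -27*0 = 0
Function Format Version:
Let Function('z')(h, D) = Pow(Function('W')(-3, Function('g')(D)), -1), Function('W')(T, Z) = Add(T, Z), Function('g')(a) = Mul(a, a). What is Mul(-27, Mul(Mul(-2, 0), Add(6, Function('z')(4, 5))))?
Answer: 0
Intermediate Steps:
Function('g')(a) = Pow(a, 2)
Function('z')(h, D) = Pow(Add(-3, Pow(D, 2)), -1)
Mul(-27, Mul(Mul(-2, 0), Add(6, Function('z')(4, 5)))) = Mul(-27, Mul(Mul(-2, 0), Add(6, Pow(Add(-3, Pow(5, 2)), -1)))) = Mul(-27, Mul(0, Add(6, Pow(Add(-3, 25), -1)))) = Mul(-27, Mul(0, Add(6, Pow(22, -1)))) = Mul(-27, Mul(0, Add(6, Rational(1, 22)))) = Mul(-27, Mul(0, Rational(133, 22))) = Mul(-27, 0) = 0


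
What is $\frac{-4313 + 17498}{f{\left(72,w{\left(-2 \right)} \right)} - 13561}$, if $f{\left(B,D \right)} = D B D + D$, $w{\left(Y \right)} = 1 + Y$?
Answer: $- \frac{2637}{2698} \approx -0.97739$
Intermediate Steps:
$f{\left(B,D \right)} = D + B D^{2}$ ($f{\left(B,D \right)} = B D D + D = B D^{2} + D = D + B D^{2}$)
$\frac{-4313 + 17498}{f{\left(72,w{\left(-2 \right)} \right)} - 13561} = \frac{-4313 + 17498}{\left(1 - 2\right) \left(1 + 72 \left(1 - 2\right)\right) - 13561} = \frac{13185}{- (1 + 72 \left(-1\right)) - 13561} = \frac{13185}{- (1 - 72) - 13561} = \frac{13185}{\left(-1\right) \left(-71\right) - 13561} = \frac{13185}{71 - 13561} = \frac{13185}{-13490} = 13185 \left(- \frac{1}{13490}\right) = - \frac{2637}{2698}$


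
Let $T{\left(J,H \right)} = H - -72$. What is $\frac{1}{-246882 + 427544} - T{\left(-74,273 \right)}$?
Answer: $- \frac{62328389}{180662} \approx -345.0$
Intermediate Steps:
$T{\left(J,H \right)} = 72 + H$ ($T{\left(J,H \right)} = H + 72 = 72 + H$)
$\frac{1}{-246882 + 427544} - T{\left(-74,273 \right)} = \frac{1}{-246882 + 427544} - \left(72 + 273\right) = \frac{1}{180662} - 345 = - \frac{62328389}{180662}$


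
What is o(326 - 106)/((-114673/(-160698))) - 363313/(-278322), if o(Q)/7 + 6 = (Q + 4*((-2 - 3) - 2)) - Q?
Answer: -10603075532279/31916018706 ≈ -332.22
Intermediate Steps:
o(Q) = -238 (o(Q) = -42 + 7*((Q + 4*((-2 - 3) - 2)) - Q) = -42 + 7*((Q + 4*(-5 - 2)) - Q) = -42 + 7*((Q + 4*(-7)) - Q) = -42 + 7*((Q - 28) - Q) = -42 + 7*((-28 + Q) - Q) = -42 + 7*(-28) = -42 - 196 = -238)
o(326 - 106)/((-114673/(-160698))) - 363313/(-278322) = -238/((-114673/(-160698))) - 363313/(-278322) = -238/((-114673*(-1/160698))) - 363313*(-1/278322) = -238/114673/160698 + 363313/278322 = -238*160698/114673 + 363313/278322 = -38246124/114673 + 363313/278322 = -10603075532279/31916018706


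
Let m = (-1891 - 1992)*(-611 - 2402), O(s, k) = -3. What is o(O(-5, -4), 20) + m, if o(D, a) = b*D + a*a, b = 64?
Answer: 11699687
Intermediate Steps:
m = 11699479 (m = -3883*(-3013) = 11699479)
o(D, a) = a² + 64*D (o(D, a) = 64*D + a*a = 64*D + a² = a² + 64*D)
o(O(-5, -4), 20) + m = (20² + 64*(-3)) + 11699479 = (400 - 192) + 11699479 = 208 + 11699479 = 11699687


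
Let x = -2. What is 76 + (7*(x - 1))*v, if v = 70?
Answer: -1394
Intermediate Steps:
76 + (7*(x - 1))*v = 76 + (7*(-2 - 1))*70 = 76 + (7*(-3))*70 = 76 - 21*70 = 76 - 1470 = -1394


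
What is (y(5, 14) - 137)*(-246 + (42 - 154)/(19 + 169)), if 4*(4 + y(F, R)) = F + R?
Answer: 3158275/94 ≈ 33599.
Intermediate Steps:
y(F, R) = -4 + F/4 + R/4 (y(F, R) = -4 + (F + R)/4 = -4 + (F/4 + R/4) = -4 + F/4 + R/4)
(y(5, 14) - 137)*(-246 + (42 - 154)/(19 + 169)) = ((-4 + (¼)*5 + (¼)*14) - 137)*(-246 + (42 - 154)/(19 + 169)) = ((-4 + 5/4 + 7/2) - 137)*(-246 - 112/188) = (¾ - 137)*(-246 - 112*1/188) = -545*(-246 - 28/47)/4 = -545/4*(-11590/47) = 3158275/94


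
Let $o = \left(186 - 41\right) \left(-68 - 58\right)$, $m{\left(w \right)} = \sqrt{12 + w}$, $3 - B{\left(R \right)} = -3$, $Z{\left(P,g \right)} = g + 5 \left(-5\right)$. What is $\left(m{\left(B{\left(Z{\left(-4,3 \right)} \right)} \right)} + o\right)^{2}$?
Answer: $333792918 - 109620 \sqrt{2} \approx 3.3364 \cdot 10^{8}$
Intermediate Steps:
$Z{\left(P,g \right)} = -25 + g$ ($Z{\left(P,g \right)} = g - 25 = -25 + g$)
$B{\left(R \right)} = 6$ ($B{\left(R \right)} = 3 - -3 = 3 + 3 = 6$)
$o = -18270$ ($o = 145 \left(-126\right) = -18270$)
$\left(m{\left(B{\left(Z{\left(-4,3 \right)} \right)} \right)} + o\right)^{2} = \left(\sqrt{12 + 6} - 18270\right)^{2} = \left(\sqrt{18} - 18270\right)^{2} = \left(3 \sqrt{2} - 18270\right)^{2} = \left(-18270 + 3 \sqrt{2}\right)^{2}$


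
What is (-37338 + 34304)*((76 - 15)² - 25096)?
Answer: 64851750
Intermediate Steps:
(-37338 + 34304)*((76 - 15)² - 25096) = -3034*(61² - 25096) = -3034*(3721 - 25096) = -3034*(-21375) = 64851750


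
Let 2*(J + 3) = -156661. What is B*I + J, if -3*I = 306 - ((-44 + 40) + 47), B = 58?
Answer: -500509/6 ≈ -83418.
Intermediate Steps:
I = -263/3 (I = -(306 - ((-44 + 40) + 47))/3 = -(306 - (-4 + 47))/3 = -(306 - 1*43)/3 = -(306 - 43)/3 = -⅓*263 = -263/3 ≈ -87.667)
J = -156667/2 (J = -3 + (½)*(-156661) = -3 - 156661/2 = -156667/2 ≈ -78334.)
B*I + J = 58*(-263/3) - 156667/2 = -15254/3 - 156667/2 = -500509/6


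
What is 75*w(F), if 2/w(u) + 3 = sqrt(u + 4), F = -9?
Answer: -225/7 - 75*I*sqrt(5)/7 ≈ -32.143 - 23.958*I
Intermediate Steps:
w(u) = 2/(-3 + sqrt(4 + u)) (w(u) = 2/(-3 + sqrt(u + 4)) = 2/(-3 + sqrt(4 + u)))
75*w(F) = 75*(2/(-3 + sqrt(4 - 9))) = 75*(2/(-3 + sqrt(-5))) = 75*(2/(-3 + I*sqrt(5))) = 150/(-3 + I*sqrt(5))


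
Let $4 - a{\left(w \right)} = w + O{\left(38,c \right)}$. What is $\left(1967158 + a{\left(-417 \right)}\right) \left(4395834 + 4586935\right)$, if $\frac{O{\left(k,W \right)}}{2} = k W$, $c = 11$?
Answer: $17666798051367$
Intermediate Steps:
$O{\left(k,W \right)} = 2 W k$ ($O{\left(k,W \right)} = 2 k W = 2 W k$)
$a{\left(w \right)} = -832 - w$ ($a{\left(w \right)} = 4 - \left(w + 2 \cdot 11 \cdot 38\right) = 4 - \left(w + 836\right) = 4 - \left(836 + w\right) = -832 - w$)
$\left(1967158 + a{\left(-417 \right)}\right) \left(4395834 + 4586935\right) = \left(1967158 - 415\right) \left(4395834 + 4586935\right) = \left(1967158 + \left(-832 + 417\right)\right) 8982769 = \left(1967158 - 415\right) 8982769 = 1966743 \cdot 8982769 = 17666798051367$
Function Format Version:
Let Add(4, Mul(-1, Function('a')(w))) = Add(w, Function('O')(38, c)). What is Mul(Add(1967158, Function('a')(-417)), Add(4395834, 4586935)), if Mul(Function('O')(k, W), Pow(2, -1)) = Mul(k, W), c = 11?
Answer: 17666798051367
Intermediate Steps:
Function('O')(k, W) = Mul(2, W, k) (Function('O')(k, W) = Mul(2, Mul(k, W)) = Mul(2, Mul(W, k)) = Mul(2, W, k))
Function('a')(w) = Add(-832, Mul(-1, w)) (Function('a')(w) = Add(4, Mul(-1, Add(w, Mul(2, 11, 38)))) = Add(4, Mul(-1, Add(w, 836))) = Add(4, Mul(-1, Add(836, w))) = Add(4, Add(-836, Mul(-1, w))) = Add(-832, Mul(-1, w)))
Mul(Add(1967158, Function('a')(-417)), Add(4395834, 4586935)) = Mul(Add(1967158, Add(-832, Mul(-1, -417))), Add(4395834, 4586935)) = Mul(Add(1967158, Add(-832, 417)), 8982769) = Mul(Add(1967158, -415), 8982769) = Mul(1966743, 8982769) = 17666798051367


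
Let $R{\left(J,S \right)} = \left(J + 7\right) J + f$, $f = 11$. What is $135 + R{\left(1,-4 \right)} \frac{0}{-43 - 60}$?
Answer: $135$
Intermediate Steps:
$R{\left(J,S \right)} = 11 + J \left(7 + J\right)$ ($R{\left(J,S \right)} = \left(J + 7\right) J + 11 = \left(7 + J\right) J + 11 = J \left(7 + J\right) + 11 = 11 + J \left(7 + J\right)$)
$135 + R{\left(1,-4 \right)} \frac{0}{-43 - 60} = 135 + \left(11 + 1^{2} + 7 \cdot 1\right) \frac{0}{-43 - 60} = 135 + \left(11 + 1 + 7\right) \frac{0}{-103} = 135 + 19 \cdot 0 \left(- \frac{1}{103}\right) = 135 + 19 \cdot 0 = 135 + 0 = 135$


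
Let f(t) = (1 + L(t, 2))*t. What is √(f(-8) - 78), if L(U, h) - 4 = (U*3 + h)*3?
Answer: √410 ≈ 20.248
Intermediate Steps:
L(U, h) = 4 + 3*h + 9*U (L(U, h) = 4 + (U*3 + h)*3 = 4 + (3*U + h)*3 = 4 + (h + 3*U)*3 = 4 + (3*h + 9*U) = 4 + 3*h + 9*U)
f(t) = t*(11 + 9*t) (f(t) = (1 + (4 + 3*2 + 9*t))*t = (1 + (4 + 6 + 9*t))*t = (1 + (10 + 9*t))*t = (11 + 9*t)*t = t*(11 + 9*t))
√(f(-8) - 78) = √(-8*(11 + 9*(-8)) - 78) = √(-8*(11 - 72) - 78) = √(-8*(-61) - 78) = √(488 - 78) = √410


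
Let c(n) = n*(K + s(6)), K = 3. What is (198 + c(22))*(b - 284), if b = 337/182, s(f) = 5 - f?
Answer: -6213471/91 ≈ -68280.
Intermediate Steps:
c(n) = 2*n (c(n) = n*(3 + (5 - 1*6)) = n*(3 + (5 - 6)) = n*(3 - 1) = n*2 = 2*n)
b = 337/182 (b = 337*(1/182) = 337/182 ≈ 1.8516)
(198 + c(22))*(b - 284) = (198 + 2*22)*(337/182 - 284) = (198 + 44)*(-51351/182) = 242*(-51351/182) = -6213471/91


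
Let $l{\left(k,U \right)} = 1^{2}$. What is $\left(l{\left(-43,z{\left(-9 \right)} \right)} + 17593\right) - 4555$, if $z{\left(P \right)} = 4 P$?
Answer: $13039$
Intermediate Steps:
$l{\left(k,U \right)} = 1$
$\left(l{\left(-43,z{\left(-9 \right)} \right)} + 17593\right) - 4555 = \left(1 + 17593\right) - 4555 = 17594 - 4555 = 13039$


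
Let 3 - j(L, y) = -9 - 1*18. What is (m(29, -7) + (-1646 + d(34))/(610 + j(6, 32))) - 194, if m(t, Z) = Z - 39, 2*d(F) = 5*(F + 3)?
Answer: -310307/1280 ≈ -242.43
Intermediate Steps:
d(F) = 15/2 + 5*F/2 (d(F) = (5*(F + 3))/2 = (5*(3 + F))/2 = (15 + 5*F)/2 = 15/2 + 5*F/2)
j(L, y) = 30 (j(L, y) = 3 - (-9 - 1*18) = 3 - (-9 - 18) = 3 - 1*(-27) = 3 + 27 = 30)
m(t, Z) = -39 + Z
(m(29, -7) + (-1646 + d(34))/(610 + j(6, 32))) - 194 = ((-39 - 7) + (-1646 + (15/2 + (5/2)*34))/(610 + 30)) - 194 = (-46 + (-1646 + (15/2 + 85))/640) - 194 = (-46 + (-1646 + 185/2)*(1/640)) - 194 = (-46 - 3107/2*1/640) - 194 = (-46 - 3107/1280) - 194 = -61987/1280 - 194 = -310307/1280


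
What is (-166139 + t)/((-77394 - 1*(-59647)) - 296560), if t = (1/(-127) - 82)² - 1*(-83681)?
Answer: 1221492857/5069457603 ≈ 0.24095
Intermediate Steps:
t = 1458163074/16129 (t = (-1/127 - 82)² + 83681 = (-10415/127)² + 83681 = 108472225/16129 + 83681 = 1458163074/16129 ≈ 90406.)
(-166139 + t)/((-77394 - 1*(-59647)) - 296560) = (-166139 + 1458163074/16129)/((-77394 - 1*(-59647)) - 296560) = -1221492857/(16129*((-77394 + 59647) - 296560)) = -1221492857/(16129*(-17747 - 296560)) = -1221492857/16129/(-314307) = -1221492857/16129*(-1/314307) = 1221492857/5069457603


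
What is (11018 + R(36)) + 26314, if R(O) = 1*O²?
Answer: 38628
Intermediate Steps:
R(O) = O²
(11018 + R(36)) + 26314 = (11018 + 36²) + 26314 = (11018 + 1296) + 26314 = 12314 + 26314 = 38628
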